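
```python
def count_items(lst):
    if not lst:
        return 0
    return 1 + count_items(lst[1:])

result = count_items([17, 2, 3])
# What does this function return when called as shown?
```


count_items([17, 2, 3])
= 1 + count_items([2, 3])
= 1 + 1 + count_items([3])
= 1 + 1 + 1 + count_items([])
= 1 + 1 + 1 + 0
= 3


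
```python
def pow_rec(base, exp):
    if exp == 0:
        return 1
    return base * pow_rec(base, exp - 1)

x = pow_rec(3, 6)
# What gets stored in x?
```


pow_rec(3, 6)
= 3 * pow_rec(3, 5)
= 3 * 3 * pow_rec(3, 4)
= 3 * 3 * 3 * pow_rec(3, 3)
= 3 * 3 * 3 * 3 * pow_rec(3, 2)
= 3 * 3 * 3 * 3 * 3 * pow_rec(3, 1)
= 3 * 3 * 3 * 3 * 3 * 3 * pow_rec(3, 0)
= 3 * 3 * 3 * 3 * 3 * 3 * 1
= 729


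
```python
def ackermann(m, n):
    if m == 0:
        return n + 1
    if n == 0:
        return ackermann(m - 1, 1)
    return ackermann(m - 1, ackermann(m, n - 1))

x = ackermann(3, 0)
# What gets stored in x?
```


ackermann(3, 0)
n == 0: return ackermann(2, 1)
= ackermann(2, 1) = 5
= 5


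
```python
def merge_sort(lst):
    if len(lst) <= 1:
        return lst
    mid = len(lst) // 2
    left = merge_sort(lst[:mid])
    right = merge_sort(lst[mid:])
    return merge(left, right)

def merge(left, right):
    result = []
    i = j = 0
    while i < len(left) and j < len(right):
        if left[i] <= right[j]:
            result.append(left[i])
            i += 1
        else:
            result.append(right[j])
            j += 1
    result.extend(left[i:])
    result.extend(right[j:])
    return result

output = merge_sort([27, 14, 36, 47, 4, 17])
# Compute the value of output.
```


merge_sort([27, 14, 36, 47, 4, 17])
Split into [27, 14, 36] and [47, 4, 17]
Left sorted: [14, 27, 36]
Right sorted: [4, 17, 47]
Merge [14, 27, 36] and [4, 17, 47]
= [4, 14, 17, 27, 36, 47]


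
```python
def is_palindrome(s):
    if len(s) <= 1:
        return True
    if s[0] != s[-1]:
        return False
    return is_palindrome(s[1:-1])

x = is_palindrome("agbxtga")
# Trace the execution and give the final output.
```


is_palindrome("agbxtga")
"agbxtga": s[0]='a' == s[-1]='a' -> is_palindrome("gbxtg")
"gbxtg": s[0]='g' == s[-1]='g' -> is_palindrome("bxt")
"bxt": s[0]='b' != s[-1]='t' -> False
= False


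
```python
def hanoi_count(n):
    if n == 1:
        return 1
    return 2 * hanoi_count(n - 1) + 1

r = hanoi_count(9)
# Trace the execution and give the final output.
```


hanoi_count(9)
= 2 * hanoi_count(8) + 1
= 2 * (2 * hanoi_count(7) + 1) + 1
= 2 * (2 * (2 * hanoi_count(6) + 1) + 1) + 1
= 2 * (2 * (2 * (2 * hanoi_count(5) + 1) + 1) + 1) + 1
= 2 * (2 * (2 * (2 * (2 * hanoi_count(4) + 1) + 1) + 1) + 1) + 1
= 2 * (2 * (2 * (2 * (2 * (2 * hanoi_count(3) + 1) + 1) + 1) + 1) + 1) + 1
= 2 * (2 * (2 * (2 * (2 * (2 * (2 * hanoi_count(2) + 1) + 1) + 1) + 1) + 1) + 1) + 1
= 2 * (2 * (2 * (2 * (2 * (2 * (2 * (2 * hanoi_count(1) + 1) + 1) + 1) + 1) + 1) + 1) + 1) + 1
Now compute bottom-up:
hanoi_count(1) = 1
hanoi_count(2) = 2 * 1 + 1 = 3
hanoi_count(3) = 2 * 3 + 1 = 7
hanoi_count(4) = 2 * 7 + 1 = 15
hanoi_count(5) = 2 * 15 + 1 = 31
hanoi_count(6) = 2 * 31 + 1 = 63
hanoi_count(7) = 2 * 63 + 1 = 127
hanoi_count(8) = 2 * 127 + 1 = 255
hanoi_count(9) = 2 * 255 + 1 = 511
= 511


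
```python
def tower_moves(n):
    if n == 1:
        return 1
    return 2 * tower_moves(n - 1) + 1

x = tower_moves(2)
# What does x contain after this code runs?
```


tower_moves(2)
= 2 * tower_moves(1) + 1
Now compute bottom-up:
tower_moves(1) = 1
tower_moves(2) = 2 * 1 + 1 = 3
= 3


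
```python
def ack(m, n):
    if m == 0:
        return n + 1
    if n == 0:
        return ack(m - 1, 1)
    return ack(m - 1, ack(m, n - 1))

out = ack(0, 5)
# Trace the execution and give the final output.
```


ack(0, 5)
m == 0: return 5 + 1 = 6
= 6


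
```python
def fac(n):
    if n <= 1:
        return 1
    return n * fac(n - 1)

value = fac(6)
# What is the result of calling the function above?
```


fac(6)
= 6 * fac(5)
= 6 * 5 * fac(4)
= 6 * 5 * 4 * fac(3)
= 6 * 5 * 4 * 3 * fac(2)
= 6 * 5 * 4 * 3 * 2 * fac(1)
= 6 * 5 * 4 * 3 * 2 * 1
= 720


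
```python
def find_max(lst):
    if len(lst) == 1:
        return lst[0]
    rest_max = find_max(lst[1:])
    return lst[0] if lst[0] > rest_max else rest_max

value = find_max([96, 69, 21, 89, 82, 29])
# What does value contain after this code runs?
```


find_max([96, 69, 21, 89, 82, 29])
= compare 96 with find_max([69, 21, 89, 82, 29])
= compare 69 with find_max([21, 89, 82, 29])
= compare 21 with find_max([89, 82, 29])
= compare 89 with find_max([82, 29])
= compare 82 with find_max([29])
Base: find_max([29]) = 29
compare 82 with 29: max = 82
compare 89 with 82: max = 89
compare 21 with 89: max = 89
compare 69 with 89: max = 89
compare 96 with 89: max = 96
= 96


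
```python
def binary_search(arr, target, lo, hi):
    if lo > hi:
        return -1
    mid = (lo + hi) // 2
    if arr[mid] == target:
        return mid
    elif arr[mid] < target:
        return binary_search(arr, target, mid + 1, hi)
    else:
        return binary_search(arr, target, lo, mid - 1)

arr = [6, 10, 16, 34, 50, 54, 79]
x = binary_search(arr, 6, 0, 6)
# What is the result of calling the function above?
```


binary_search(arr, 6, 0, 6)
lo=0, hi=6, mid=3, arr[mid]=34
34 > 6, search left half
lo=0, hi=2, mid=1, arr[mid]=10
10 > 6, search left half
lo=0, hi=0, mid=0, arr[mid]=6
arr[0] == 6, found at index 0
= 0


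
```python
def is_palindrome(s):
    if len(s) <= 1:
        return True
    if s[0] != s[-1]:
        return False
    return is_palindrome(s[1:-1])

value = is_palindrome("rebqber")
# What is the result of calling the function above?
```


is_palindrome("rebqber")
"rebqber": s[0]='r' == s[-1]='r' -> is_palindrome("ebqbe")
"ebqbe": s[0]='e' == s[-1]='e' -> is_palindrome("bqb")
"bqb": s[0]='b' == s[-1]='b' -> is_palindrome("q")
"q": len <= 1 -> True
= True


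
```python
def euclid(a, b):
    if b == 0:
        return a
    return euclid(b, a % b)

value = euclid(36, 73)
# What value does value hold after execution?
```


euclid(36, 73)
= euclid(73, 36 % 73) = euclid(73, 36)
= euclid(36, 73 % 36) = euclid(36, 1)
= euclid(1, 36 % 1) = euclid(1, 0)
b == 0, return a = 1


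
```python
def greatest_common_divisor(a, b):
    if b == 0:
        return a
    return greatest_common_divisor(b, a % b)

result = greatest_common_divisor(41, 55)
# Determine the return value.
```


greatest_common_divisor(41, 55)
= greatest_common_divisor(55, 41 % 55) = greatest_common_divisor(55, 41)
= greatest_common_divisor(41, 55 % 41) = greatest_common_divisor(41, 14)
= greatest_common_divisor(14, 41 % 14) = greatest_common_divisor(14, 13)
= greatest_common_divisor(13, 14 % 13) = greatest_common_divisor(13, 1)
= greatest_common_divisor(1, 13 % 1) = greatest_common_divisor(1, 0)
b == 0, return a = 1


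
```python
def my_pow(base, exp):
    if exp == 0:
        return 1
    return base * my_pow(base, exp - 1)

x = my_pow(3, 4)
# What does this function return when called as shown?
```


my_pow(3, 4)
= 3 * my_pow(3, 3)
= 3 * 3 * my_pow(3, 2)
= 3 * 3 * 3 * my_pow(3, 1)
= 3 * 3 * 3 * 3 * my_pow(3, 0)
= 3 * 3 * 3 * 3 * 1
= 81


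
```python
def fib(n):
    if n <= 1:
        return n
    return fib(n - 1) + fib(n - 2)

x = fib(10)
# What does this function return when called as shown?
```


fib(10)
= fib(9) + fib(8)
= (fib(8) + fib(7)) + fib(8)
Computing bottom-up: fib(0)=0, fib(1)=1, fib(2)=1, fib(3)=2, fib(4)=3, fib(5)=5, fib(6)=8, fib(7)=13, fib(8)=21, fib(9)=34, fib(10)=55
= 55


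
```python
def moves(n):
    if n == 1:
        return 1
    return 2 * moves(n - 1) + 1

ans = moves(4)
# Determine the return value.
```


moves(4)
= 2 * moves(3) + 1
= 2 * (2 * moves(2) + 1) + 1
= 2 * (2 * (2 * moves(1) + 1) + 1) + 1
Now compute bottom-up:
moves(1) = 1
moves(2) = 2 * 1 + 1 = 3
moves(3) = 2 * 3 + 1 = 7
moves(4) = 2 * 7 + 1 = 15
= 15


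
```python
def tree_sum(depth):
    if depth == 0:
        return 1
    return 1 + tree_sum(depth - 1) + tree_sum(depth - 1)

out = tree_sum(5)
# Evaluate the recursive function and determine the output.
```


tree_sum(5)
= 1 + tree_sum(4) + tree_sum(4)
= 1 + 2 * tree_sum(4)
tree_sum(k) = 2^(k+1) - 1
tree_sum(0) = 1
tree_sum(1) = 3
tree_sum(2) = 7
tree_sum(3) = 15
tree_sum(4) = 31
tree_sum(5) = 2^6 - 1 = 63


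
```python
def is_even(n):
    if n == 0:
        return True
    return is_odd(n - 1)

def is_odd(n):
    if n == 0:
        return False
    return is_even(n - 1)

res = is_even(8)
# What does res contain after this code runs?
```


is_even(8)
= is_odd(7)
= is_even(6)
= is_odd(5)
= is_even(4)
= is_odd(3)
= is_even(2)
= is_odd(1)
= is_even(0)
n == 0: return True
= True


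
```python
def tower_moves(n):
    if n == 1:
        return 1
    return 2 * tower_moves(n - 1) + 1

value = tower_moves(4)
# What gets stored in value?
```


tower_moves(4)
= 2 * tower_moves(3) + 1
= 2 * (2 * tower_moves(2) + 1) + 1
= 2 * (2 * (2 * tower_moves(1) + 1) + 1) + 1
Now compute bottom-up:
tower_moves(1) = 1
tower_moves(2) = 2 * 1 + 1 = 3
tower_moves(3) = 2 * 3 + 1 = 7
tower_moves(4) = 2 * 7 + 1 = 15
= 15


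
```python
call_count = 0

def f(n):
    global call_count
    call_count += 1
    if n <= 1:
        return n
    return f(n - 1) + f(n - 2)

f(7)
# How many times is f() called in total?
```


f(7) calls f(6) and f(5); each non-base call branches into two more.
Let C(k) = total number of calls made by f(k), including the call to f(k) itself.
Base cases: C(0) = 1, C(1) = 1
Recurrence: C(k) = 1 + C(k-1) + C(k-2)
  C(2) = 1 + C(1) + C(0) = 1 + 1 + 1 = 3
  C(3) = 1 + C(2) + C(1) = 1 + 3 + 1 = 5
  C(4) = 1 + C(3) + C(2) = 1 + 5 + 3 = 9
  C(5) = 1 + C(4) + C(3) = 1 + 9 + 5 = 15
  C(6) = 1 + C(5) + C(4) = 1 + 15 + 9 = 25
  C(7) = 1 + C(6) + C(5) = 1 + 25 + 15 = 41
Total calls = C(7) = 41


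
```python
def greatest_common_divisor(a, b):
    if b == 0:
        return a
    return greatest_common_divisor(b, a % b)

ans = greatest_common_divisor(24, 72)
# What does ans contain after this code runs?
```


greatest_common_divisor(24, 72)
= greatest_common_divisor(72, 24 % 72) = greatest_common_divisor(72, 24)
= greatest_common_divisor(24, 72 % 24) = greatest_common_divisor(24, 0)
b == 0, return a = 24


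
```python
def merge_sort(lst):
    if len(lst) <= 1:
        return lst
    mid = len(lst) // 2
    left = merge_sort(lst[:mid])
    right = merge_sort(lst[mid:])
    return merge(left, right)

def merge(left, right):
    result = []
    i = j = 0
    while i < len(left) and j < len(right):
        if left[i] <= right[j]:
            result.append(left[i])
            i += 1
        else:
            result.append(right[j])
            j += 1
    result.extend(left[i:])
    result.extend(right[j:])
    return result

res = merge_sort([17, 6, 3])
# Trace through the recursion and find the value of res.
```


merge_sort([17, 6, 3])
Split into [17] and [6, 3]
Left sorted: [17]
Right sorted: [3, 6]
Merge [17] and [3, 6]
= [3, 6, 17]


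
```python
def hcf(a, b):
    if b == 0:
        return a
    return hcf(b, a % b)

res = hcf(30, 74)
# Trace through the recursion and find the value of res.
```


hcf(30, 74)
= hcf(74, 30 % 74) = hcf(74, 30)
= hcf(30, 74 % 30) = hcf(30, 14)
= hcf(14, 30 % 14) = hcf(14, 2)
= hcf(2, 14 % 2) = hcf(2, 0)
b == 0, return a = 2


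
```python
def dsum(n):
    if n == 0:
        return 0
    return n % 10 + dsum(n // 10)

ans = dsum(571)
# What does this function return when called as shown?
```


dsum(571)
= 1 + dsum(57)
= 1 + 7 + dsum(5)
= 1 + 7 + 5 + dsum(0)
= 1 + 7 + 5 + 0
= 13


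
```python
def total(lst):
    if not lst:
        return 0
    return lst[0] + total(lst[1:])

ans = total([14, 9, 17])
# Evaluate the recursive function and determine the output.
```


total([14, 9, 17])
= 14 + total([9, 17])
= 14 + 9 + total([17])
= 14 + 9 + 17 + total([])
= 14 + 9 + 17 + 0
= 40


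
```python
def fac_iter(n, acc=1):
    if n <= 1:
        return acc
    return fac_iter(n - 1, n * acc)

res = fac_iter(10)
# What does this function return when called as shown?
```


fac_iter(10, 1)
= fac_iter(9, 10 * 1) = fac_iter(9, 10)
= fac_iter(8, 9 * 10) = fac_iter(8, 90)
= fac_iter(7, 8 * 90) = fac_iter(7, 720)
= fac_iter(6, 7 * 720) = fac_iter(6, 5040)
= fac_iter(5, 6 * 5040) = fac_iter(5, 30240)
= fac_iter(4, 5 * 30240) = fac_iter(4, 151200)
= fac_iter(3, 4 * 151200) = fac_iter(3, 604800)
= fac_iter(2, 3 * 604800) = fac_iter(2, 1814400)
= fac_iter(1, 2 * 1814400) = fac_iter(1, 3628800)
n <= 1, return acc = 3628800


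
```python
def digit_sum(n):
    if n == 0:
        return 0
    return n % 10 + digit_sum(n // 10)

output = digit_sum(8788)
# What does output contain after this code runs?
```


digit_sum(8788)
= 8 + digit_sum(878)
= 8 + 8 + digit_sum(87)
= 8 + 8 + 7 + digit_sum(8)
= 8 + 8 + 7 + 8 + digit_sum(0)
= 8 + 8 + 7 + 8 + 0
= 31


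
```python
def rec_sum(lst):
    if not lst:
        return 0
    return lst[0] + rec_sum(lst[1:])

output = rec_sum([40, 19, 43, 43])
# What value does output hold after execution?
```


rec_sum([40, 19, 43, 43])
= 40 + rec_sum([19, 43, 43])
= 40 + 19 + rec_sum([43, 43])
= 40 + 19 + 43 + rec_sum([43])
= 40 + 19 + 43 + 43 + rec_sum([])
= 40 + 19 + 43 + 43 + 0
= 145


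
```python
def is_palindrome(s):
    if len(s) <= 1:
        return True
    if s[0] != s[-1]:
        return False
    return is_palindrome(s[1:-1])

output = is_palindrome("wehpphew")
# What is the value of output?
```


is_palindrome("wehpphew")
"wehpphew": s[0]='w' == s[-1]='w' -> is_palindrome("ehpphe")
"ehpphe": s[0]='e' == s[-1]='e' -> is_palindrome("hpph")
"hpph": s[0]='h' == s[-1]='h' -> is_palindrome("pp")
"pp": s[0]='p' == s[-1]='p' -> is_palindrome("")
"": len <= 1 -> True
= True


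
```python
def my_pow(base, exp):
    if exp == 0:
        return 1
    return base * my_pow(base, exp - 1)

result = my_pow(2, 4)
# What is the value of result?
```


my_pow(2, 4)
= 2 * my_pow(2, 3)
= 2 * 2 * my_pow(2, 2)
= 2 * 2 * 2 * my_pow(2, 1)
= 2 * 2 * 2 * 2 * my_pow(2, 0)
= 2 * 2 * 2 * 2 * 1
= 16


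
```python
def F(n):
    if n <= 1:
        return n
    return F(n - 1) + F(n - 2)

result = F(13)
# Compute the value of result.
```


F(13)
= F(12) + F(11)
= (F(11) + F(10)) + F(11)
Computing bottom-up: F(0)=0, F(1)=1, F(2)=1, F(3)=2, F(4)=3, F(5)=5, F(6)=8, F(7)=13, F(8)=21, F(9)=34, F(10)=55, F(11)=89, F(12)=144, F(13)=233
= 233


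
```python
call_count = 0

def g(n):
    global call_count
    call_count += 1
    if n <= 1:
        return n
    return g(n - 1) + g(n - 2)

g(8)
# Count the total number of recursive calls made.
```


g(8) calls g(7) and g(6); each non-base call branches into two more.
Let C(k) = total number of calls made by g(k), including the call to g(k) itself.
Base cases: C(0) = 1, C(1) = 1
Recurrence: C(k) = 1 + C(k-1) + C(k-2)
  C(2) = 1 + C(1) + C(0) = 1 + 1 + 1 = 3
  C(3) = 1 + C(2) + C(1) = 1 + 3 + 1 = 5
  C(4) = 1 + C(3) + C(2) = 1 + 5 + 3 = 9
  C(5) = 1 + C(4) + C(3) = 1 + 9 + 5 = 15
  C(6) = 1 + C(5) + C(4) = 1 + 15 + 9 = 25
  C(7) = 1 + C(6) + C(5) = 1 + 25 + 15 = 41
  C(8) = 1 + C(7) + C(6) = 1 + 41 + 25 = 67
Total calls = C(8) = 67


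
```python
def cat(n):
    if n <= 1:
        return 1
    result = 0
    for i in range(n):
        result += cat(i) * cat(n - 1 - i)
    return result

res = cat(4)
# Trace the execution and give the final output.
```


cat(4)
= sum of cat(i) * cat(4-1-i) for i in 0..3
First compute sub-values bottom-up:
  cat(0) = 1, cat(1) = 1
  cat(2) = 1*1 + 1*1 = 2
  cat(3) = 1*2 + 1*1 + 2*1 = 5
Now cat(4):
  cat(0)*cat(3) = 1*5 = 5
  cat(1)*cat(2) = 1*2 = 2
  cat(2)*cat(1) = 2*1 = 2
  cat(3)*cat(0) = 5*1 = 5
= 5 + 2 + 2 + 5
= 14


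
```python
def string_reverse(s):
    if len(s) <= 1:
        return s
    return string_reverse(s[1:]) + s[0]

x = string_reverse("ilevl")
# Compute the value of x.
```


string_reverse("ilevl")
= string_reverse("levl") + "i"
= string_reverse("evl") + "l" + "i"
= string_reverse("vl") + "e" + "l" + "i"
= string_reverse("l") + "v" + "e" + "l" + "i"
= "l" + "v" + "e" + "l" + "i"
= "lveli"


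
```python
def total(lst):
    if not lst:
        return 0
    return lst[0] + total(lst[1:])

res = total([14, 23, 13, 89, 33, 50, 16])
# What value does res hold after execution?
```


total([14, 23, 13, 89, 33, 50, 16])
= 14 + total([23, 13, 89, 33, 50, 16])
= 14 + 23 + total([13, 89, 33, 50, 16])
= 14 + 23 + 13 + total([89, 33, 50, 16])
= 14 + 23 + 13 + 89 + total([33, 50, 16])
= 14 + 23 + 13 + 89 + 33 + total([50, 16])
= 14 + 23 + 13 + 89 + 33 + 50 + total([16])
= 14 + 23 + 13 + 89 + 33 + 50 + 16 + total([])
= 14 + 23 + 13 + 89 + 33 + 50 + 16 + 0
= 238


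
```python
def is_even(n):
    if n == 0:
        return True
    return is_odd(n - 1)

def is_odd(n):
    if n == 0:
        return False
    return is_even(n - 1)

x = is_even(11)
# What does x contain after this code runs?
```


is_even(11)
= is_odd(10)
= is_even(9)
= is_odd(8)
= is_even(7)
= is_odd(6)
= is_even(5)
= is_odd(4)
= is_even(3)
= is_odd(2)
= is_even(1)
= is_odd(0)
n == 0: return False
= False


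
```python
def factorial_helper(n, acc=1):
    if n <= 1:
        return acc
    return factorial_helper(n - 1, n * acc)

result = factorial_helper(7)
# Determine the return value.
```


factorial_helper(7, 1)
= factorial_helper(6, 7 * 1) = factorial_helper(6, 7)
= factorial_helper(5, 6 * 7) = factorial_helper(5, 42)
= factorial_helper(4, 5 * 42) = factorial_helper(4, 210)
= factorial_helper(3, 4 * 210) = factorial_helper(3, 840)
= factorial_helper(2, 3 * 840) = factorial_helper(2, 2520)
= factorial_helper(1, 2 * 2520) = factorial_helper(1, 5040)
n <= 1, return acc = 5040


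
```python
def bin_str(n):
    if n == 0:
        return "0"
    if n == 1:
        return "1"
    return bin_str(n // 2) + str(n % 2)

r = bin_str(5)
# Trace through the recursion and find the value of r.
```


bin_str(5)
= bin_str(2) + "1"
= bin_str(1) + "0" + "1"
= "1" + "0" + "1"
= "101"


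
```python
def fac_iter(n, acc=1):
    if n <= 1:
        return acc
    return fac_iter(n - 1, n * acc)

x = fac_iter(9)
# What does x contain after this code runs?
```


fac_iter(9, 1)
= fac_iter(8, 9 * 1) = fac_iter(8, 9)
= fac_iter(7, 8 * 9) = fac_iter(7, 72)
= fac_iter(6, 7 * 72) = fac_iter(6, 504)
= fac_iter(5, 6 * 504) = fac_iter(5, 3024)
= fac_iter(4, 5 * 3024) = fac_iter(4, 15120)
= fac_iter(3, 4 * 15120) = fac_iter(3, 60480)
= fac_iter(2, 3 * 60480) = fac_iter(2, 181440)
= fac_iter(1, 2 * 181440) = fac_iter(1, 362880)
n <= 1, return acc = 362880


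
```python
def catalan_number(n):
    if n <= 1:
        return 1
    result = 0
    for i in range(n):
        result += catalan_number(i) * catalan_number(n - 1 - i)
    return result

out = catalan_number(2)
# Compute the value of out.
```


catalan_number(2)
= sum of catalan_number(i) * catalan_number(2-1-i) for i in 0..1
  catalan_number(0)*catalan_number(1) = 1*1 = 1
  catalan_number(1)*catalan_number(0) = 1*1 = 1
= 1 + 1
= 2


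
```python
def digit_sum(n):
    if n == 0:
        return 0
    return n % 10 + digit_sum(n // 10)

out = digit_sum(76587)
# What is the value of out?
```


digit_sum(76587)
= 7 + digit_sum(7658)
= 7 + 8 + digit_sum(765)
= 7 + 8 + 5 + digit_sum(76)
= 7 + 8 + 5 + 6 + digit_sum(7)
= 7 + 8 + 5 + 6 + 7 + digit_sum(0)
= 7 + 8 + 5 + 6 + 7 + 0
= 33


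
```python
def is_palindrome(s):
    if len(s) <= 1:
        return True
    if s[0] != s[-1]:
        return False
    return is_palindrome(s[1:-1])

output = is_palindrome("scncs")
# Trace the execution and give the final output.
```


is_palindrome("scncs")
"scncs": s[0]='s' == s[-1]='s' -> is_palindrome("cnc")
"cnc": s[0]='c' == s[-1]='c' -> is_palindrome("n")
"n": len <= 1 -> True
= True


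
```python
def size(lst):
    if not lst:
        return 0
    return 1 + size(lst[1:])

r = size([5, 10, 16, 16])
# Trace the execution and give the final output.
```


size([5, 10, 16, 16])
= 1 + size([10, 16, 16])
= 1 + 1 + size([16, 16])
= 1 + 1 + 1 + size([16])
= 1 + 1 + 1 + 1 + size([])
= 1 + 1 + 1 + 1 + 0
= 4


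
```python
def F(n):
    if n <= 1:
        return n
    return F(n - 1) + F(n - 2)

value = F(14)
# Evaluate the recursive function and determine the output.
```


F(14)
= F(13) + F(12)
= (F(12) + F(11)) + F(12)
Computing bottom-up: F(0)=0, F(1)=1, F(2)=1, F(3)=2, F(4)=3, F(5)=5, F(6)=8, F(7)=13, F(8)=21, F(9)=34, F(10)=55, F(11)=89, F(12)=144, F(13)=233, F(14)=377
= 377


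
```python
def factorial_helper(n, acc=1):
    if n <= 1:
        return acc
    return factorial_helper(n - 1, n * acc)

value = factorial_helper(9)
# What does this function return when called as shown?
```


factorial_helper(9, 1)
= factorial_helper(8, 9 * 1) = factorial_helper(8, 9)
= factorial_helper(7, 8 * 9) = factorial_helper(7, 72)
= factorial_helper(6, 7 * 72) = factorial_helper(6, 504)
= factorial_helper(5, 6 * 504) = factorial_helper(5, 3024)
= factorial_helper(4, 5 * 3024) = factorial_helper(4, 15120)
= factorial_helper(3, 4 * 15120) = factorial_helper(3, 60480)
= factorial_helper(2, 3 * 60480) = factorial_helper(2, 181440)
= factorial_helper(1, 2 * 181440) = factorial_helper(1, 362880)
n <= 1, return acc = 362880


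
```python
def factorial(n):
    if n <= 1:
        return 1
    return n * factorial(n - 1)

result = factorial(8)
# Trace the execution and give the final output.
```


factorial(8)
= 8 * factorial(7)
= 8 * 7 * factorial(6)
= 8 * 7 * 6 * factorial(5)
= 8 * 7 * 6 * 5 * factorial(4)
= 8 * 7 * 6 * 5 * 4 * factorial(3)
= 8 * 7 * 6 * 5 * 4 * 3 * factorial(2)
= 8 * 7 * 6 * 5 * 4 * 3 * 2 * factorial(1)
= 8 * 7 * 6 * 5 * 4 * 3 * 2 * 1
= 40320


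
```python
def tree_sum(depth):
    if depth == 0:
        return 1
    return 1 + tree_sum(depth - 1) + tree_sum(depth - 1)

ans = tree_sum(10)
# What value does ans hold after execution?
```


tree_sum(10)
= 1 + tree_sum(9) + tree_sum(9)
= 1 + 2 * tree_sum(9)
tree_sum(k) = 2^(k+1) - 1
tree_sum(0) = 1
tree_sum(1) = 3
tree_sum(2) = 7
tree_sum(3) = 15
tree_sum(4) = 31
tree_sum(10) = 2^11 - 1 = 2047


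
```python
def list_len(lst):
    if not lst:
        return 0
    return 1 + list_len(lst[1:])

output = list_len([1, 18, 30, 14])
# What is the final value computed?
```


list_len([1, 18, 30, 14])
= 1 + list_len([18, 30, 14])
= 1 + 1 + list_len([30, 14])
= 1 + 1 + 1 + list_len([14])
= 1 + 1 + 1 + 1 + list_len([])
= 1 + 1 + 1 + 1 + 0
= 4


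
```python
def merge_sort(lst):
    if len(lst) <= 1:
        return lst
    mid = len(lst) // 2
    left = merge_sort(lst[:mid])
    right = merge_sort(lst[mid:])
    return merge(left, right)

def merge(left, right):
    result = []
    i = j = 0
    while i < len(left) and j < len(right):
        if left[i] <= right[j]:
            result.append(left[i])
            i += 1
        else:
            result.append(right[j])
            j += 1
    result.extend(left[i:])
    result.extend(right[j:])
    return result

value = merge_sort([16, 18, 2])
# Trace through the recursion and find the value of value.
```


merge_sort([16, 18, 2])
Split into [16] and [18, 2]
Left sorted: [16]
Right sorted: [2, 18]
Merge [16] and [2, 18]
= [2, 16, 18]


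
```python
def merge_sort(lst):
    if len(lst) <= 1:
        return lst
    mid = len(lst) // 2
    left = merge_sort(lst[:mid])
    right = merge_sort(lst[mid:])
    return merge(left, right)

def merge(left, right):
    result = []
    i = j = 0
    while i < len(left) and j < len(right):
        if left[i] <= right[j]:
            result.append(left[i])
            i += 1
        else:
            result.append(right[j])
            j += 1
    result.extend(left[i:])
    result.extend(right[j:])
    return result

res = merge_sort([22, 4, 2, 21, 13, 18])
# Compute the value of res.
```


merge_sort([22, 4, 2, 21, 13, 18])
Split into [22, 4, 2] and [21, 13, 18]
Left sorted: [2, 4, 22]
Right sorted: [13, 18, 21]
Merge [2, 4, 22] and [13, 18, 21]
= [2, 4, 13, 18, 21, 22]


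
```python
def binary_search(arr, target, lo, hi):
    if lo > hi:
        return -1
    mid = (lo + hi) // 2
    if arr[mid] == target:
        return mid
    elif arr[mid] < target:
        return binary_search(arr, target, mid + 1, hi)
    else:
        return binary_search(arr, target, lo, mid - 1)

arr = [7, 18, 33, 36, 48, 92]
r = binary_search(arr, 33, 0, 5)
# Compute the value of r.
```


binary_search(arr, 33, 0, 5)
lo=0, hi=5, mid=2, arr[mid]=33
arr[2] == 33, found at index 2
= 2


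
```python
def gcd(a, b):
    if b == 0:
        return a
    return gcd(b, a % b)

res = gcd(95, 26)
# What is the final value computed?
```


gcd(95, 26)
= gcd(26, 95 % 26) = gcd(26, 17)
= gcd(17, 26 % 17) = gcd(17, 9)
= gcd(9, 17 % 9) = gcd(9, 8)
= gcd(8, 9 % 8) = gcd(8, 1)
= gcd(1, 8 % 1) = gcd(1, 0)
b == 0, return a = 1


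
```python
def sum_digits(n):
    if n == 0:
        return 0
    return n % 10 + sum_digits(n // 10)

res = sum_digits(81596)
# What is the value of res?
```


sum_digits(81596)
= 6 + sum_digits(8159)
= 6 + 9 + sum_digits(815)
= 6 + 9 + 5 + sum_digits(81)
= 6 + 9 + 5 + 1 + sum_digits(8)
= 6 + 9 + 5 + 1 + 8 + sum_digits(0)
= 6 + 9 + 5 + 1 + 8 + 0
= 29


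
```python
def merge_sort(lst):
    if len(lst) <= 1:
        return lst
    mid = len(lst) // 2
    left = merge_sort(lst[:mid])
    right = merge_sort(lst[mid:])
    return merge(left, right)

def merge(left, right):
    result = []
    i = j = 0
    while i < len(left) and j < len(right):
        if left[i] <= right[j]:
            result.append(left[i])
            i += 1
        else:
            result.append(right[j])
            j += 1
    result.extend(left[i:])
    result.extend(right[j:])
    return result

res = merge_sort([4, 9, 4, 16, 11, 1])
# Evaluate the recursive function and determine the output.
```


merge_sort([4, 9, 4, 16, 11, 1])
Split into [4, 9, 4] and [16, 11, 1]
Left sorted: [4, 4, 9]
Right sorted: [1, 11, 16]
Merge [4, 4, 9] and [1, 11, 16]
= [1, 4, 4, 9, 11, 16]


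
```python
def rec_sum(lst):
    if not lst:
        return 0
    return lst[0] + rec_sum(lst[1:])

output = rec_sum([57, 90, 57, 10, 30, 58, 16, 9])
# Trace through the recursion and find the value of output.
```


rec_sum([57, 90, 57, 10, 30, 58, 16, 9])
= 57 + rec_sum([90, 57, 10, 30, 58, 16, 9])
= 57 + 90 + rec_sum([57, 10, 30, 58, 16, 9])
= 57 + 90 + 57 + rec_sum([10, 30, 58, 16, 9])
= 57 + 90 + 57 + 10 + rec_sum([30, 58, 16, 9])
= 57 + 90 + 57 + 10 + 30 + rec_sum([58, 16, 9])
= 57 + 90 + 57 + 10 + 30 + 58 + rec_sum([16, 9])
= 57 + 90 + 57 + 10 + 30 + 58 + 16 + rec_sum([9])
= 57 + 90 + 57 + 10 + 30 + 58 + 16 + 9 + rec_sum([])
= 57 + 90 + 57 + 10 + 30 + 58 + 16 + 9 + 0
= 327


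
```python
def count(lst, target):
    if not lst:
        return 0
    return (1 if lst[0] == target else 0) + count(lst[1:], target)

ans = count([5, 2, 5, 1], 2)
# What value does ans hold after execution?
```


count([5, 2, 5, 1], 2)
lst[0]=5 != 2: 0 + count([2, 5, 1], 2)
lst[0]=2 == 2: 1 + count([5, 1], 2)
lst[0]=5 != 2: 0 + count([1], 2)
lst[0]=1 != 2: 0 + count([], 2)
= 1


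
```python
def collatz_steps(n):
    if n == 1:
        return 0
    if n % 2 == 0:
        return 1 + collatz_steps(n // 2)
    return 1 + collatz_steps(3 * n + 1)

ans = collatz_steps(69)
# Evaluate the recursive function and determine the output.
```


collatz_steps(69)
69 is odd -> 3*69+1 = 208 -> collatz_steps(208)
208 is even -> collatz_steps(104)
104 is even -> collatz_steps(52)
52 is even -> collatz_steps(26)
26 is even -> collatz_steps(13)
13 is odd -> 3*13+1 = 40 -> collatz_steps(40)
40 is even -> collatz_steps(20)
20 is even -> collatz_steps(10)
10 is even -> collatz_steps(5)
5 is odd -> 3*5+1 = 16 -> collatz_steps(16)
16 is even -> collatz_steps(8)
8 is even -> collatz_steps(4)
4 is even -> collatz_steps(2)
2 is even -> collatz_steps(1)
Reached 1 after 14 steps
= 14


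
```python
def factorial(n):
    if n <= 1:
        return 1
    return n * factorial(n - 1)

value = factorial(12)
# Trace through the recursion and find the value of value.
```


factorial(12)
= 12 * factorial(11)
= 12 * 11 * factorial(10)
= 12 * 11 * 10 * factorial(9)
= 12 * 11 * 10 * 9 * factorial(8)
= 12 * 11 * 10 * 9 * 8 * factorial(7)
= 12 * 11 * 10 * 9 * 8 * 7 * factorial(6)
= 12 * 11 * 10 * 9 * 8 * 7 * 6 * factorial(5)
= 12 * 11 * 10 * 9 * 8 * 7 * 6 * 5 * factorial(4)
= 12 * 11 * 10 * 9 * 8 * 7 * 6 * 5 * 4 * factorial(3)
= 12 * 11 * 10 * 9 * 8 * 7 * 6 * 5 * 4 * 3 * factorial(2)
= 12 * 11 * 10 * 9 * 8 * 7 * 6 * 5 * 4 * 3 * 2 * factorial(1)
= 12 * 11 * 10 * 9 * 8 * 7 * 6 * 5 * 4 * 3 * 2 * 1
= 479001600


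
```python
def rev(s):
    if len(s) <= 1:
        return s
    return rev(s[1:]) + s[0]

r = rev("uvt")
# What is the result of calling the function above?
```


rev("uvt")
= rev("vt") + "u"
= rev("t") + "v" + "u"
= "t" + "v" + "u"
= "tvu"


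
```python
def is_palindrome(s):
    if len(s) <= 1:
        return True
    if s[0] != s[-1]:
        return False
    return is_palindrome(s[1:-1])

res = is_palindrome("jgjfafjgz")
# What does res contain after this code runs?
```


is_palindrome("jgjfafjgz")
"jgjfafjgz": s[0]='j' != s[-1]='z' -> False
= False


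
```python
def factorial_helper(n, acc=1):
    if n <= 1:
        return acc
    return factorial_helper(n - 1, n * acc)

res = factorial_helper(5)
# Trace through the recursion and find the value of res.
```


factorial_helper(5, 1)
= factorial_helper(4, 5 * 1) = factorial_helper(4, 5)
= factorial_helper(3, 4 * 5) = factorial_helper(3, 20)
= factorial_helper(2, 3 * 20) = factorial_helper(2, 60)
= factorial_helper(1, 2 * 60) = factorial_helper(1, 120)
n <= 1, return acc = 120


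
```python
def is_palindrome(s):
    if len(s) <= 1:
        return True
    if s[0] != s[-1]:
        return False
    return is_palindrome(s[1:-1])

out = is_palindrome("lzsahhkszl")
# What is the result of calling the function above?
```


is_palindrome("lzsahhkszl")
"lzsahhkszl": s[0]='l' == s[-1]='l' -> is_palindrome("zsahhksz")
"zsahhksz": s[0]='z' == s[-1]='z' -> is_palindrome("sahhks")
"sahhks": s[0]='s' == s[-1]='s' -> is_palindrome("ahhk")
"ahhk": s[0]='a' != s[-1]='k' -> False
= False


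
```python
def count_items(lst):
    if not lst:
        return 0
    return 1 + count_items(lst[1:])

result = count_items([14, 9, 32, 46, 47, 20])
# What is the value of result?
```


count_items([14, 9, 32, 46, 47, 20])
= 1 + count_items([9, 32, 46, 47, 20])
= 1 + 1 + count_items([32, 46, 47, 20])
= 1 + 1 + 1 + count_items([46, 47, 20])
= 1 + 1 + 1 + 1 + count_items([47, 20])
= 1 + 1 + 1 + 1 + 1 + count_items([20])
= 1 + 1 + 1 + 1 + 1 + 1 + count_items([])
= 1 + 1 + 1 + 1 + 1 + 1 + 0
= 6


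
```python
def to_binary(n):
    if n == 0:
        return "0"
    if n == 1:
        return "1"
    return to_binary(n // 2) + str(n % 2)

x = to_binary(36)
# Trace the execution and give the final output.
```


to_binary(36)
= to_binary(18) + "0"
= to_binary(9) + "0" + "0"
= to_binary(4) + "1" + "0" + "0"
= to_binary(2) + "0" + "1" + "0" + "0"
= to_binary(1) + "0" + "0" + "1" + "0" + "0"
= "1" + "0" + "0" + "1" + "0" + "0"
= "100100"


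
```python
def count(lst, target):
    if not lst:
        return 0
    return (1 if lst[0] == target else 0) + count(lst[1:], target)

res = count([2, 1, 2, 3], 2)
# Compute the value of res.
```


count([2, 1, 2, 3], 2)
lst[0]=2 == 2: 1 + count([1, 2, 3], 2)
lst[0]=1 != 2: 0 + count([2, 3], 2)
lst[0]=2 == 2: 1 + count([3], 2)
lst[0]=3 != 2: 0 + count([], 2)
= 2


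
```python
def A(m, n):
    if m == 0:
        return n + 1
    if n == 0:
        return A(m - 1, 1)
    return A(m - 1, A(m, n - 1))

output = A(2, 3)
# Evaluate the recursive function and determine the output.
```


A(2, 3)
= A(1, A(2, 2))
First compute A(2, 2) = 7
= A(1, 7)
= 9


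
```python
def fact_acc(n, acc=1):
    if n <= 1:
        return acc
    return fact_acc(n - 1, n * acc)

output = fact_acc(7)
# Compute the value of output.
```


fact_acc(7, 1)
= fact_acc(6, 7 * 1) = fact_acc(6, 7)
= fact_acc(5, 6 * 7) = fact_acc(5, 42)
= fact_acc(4, 5 * 42) = fact_acc(4, 210)
= fact_acc(3, 4 * 210) = fact_acc(3, 840)
= fact_acc(2, 3 * 840) = fact_acc(2, 2520)
= fact_acc(1, 2 * 2520) = fact_acc(1, 5040)
n <= 1, return acc = 5040


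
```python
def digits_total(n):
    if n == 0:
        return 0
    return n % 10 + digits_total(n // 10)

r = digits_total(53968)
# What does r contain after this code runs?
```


digits_total(53968)
= 8 + digits_total(5396)
= 8 + 6 + digits_total(539)
= 8 + 6 + 9 + digits_total(53)
= 8 + 6 + 9 + 3 + digits_total(5)
= 8 + 6 + 9 + 3 + 5 + digits_total(0)
= 8 + 6 + 9 + 3 + 5 + 0
= 31


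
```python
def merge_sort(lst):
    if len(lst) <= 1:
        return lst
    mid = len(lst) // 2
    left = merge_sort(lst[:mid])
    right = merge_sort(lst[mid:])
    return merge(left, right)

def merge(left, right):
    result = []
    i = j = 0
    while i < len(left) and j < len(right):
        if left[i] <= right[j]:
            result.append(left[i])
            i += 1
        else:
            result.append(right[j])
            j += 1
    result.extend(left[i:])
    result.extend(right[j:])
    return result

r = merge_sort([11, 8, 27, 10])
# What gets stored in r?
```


merge_sort([11, 8, 27, 10])
Split into [11, 8] and [27, 10]
Left sorted: [8, 11]
Right sorted: [10, 27]
Merge [8, 11] and [10, 27]
= [8, 10, 11, 27]


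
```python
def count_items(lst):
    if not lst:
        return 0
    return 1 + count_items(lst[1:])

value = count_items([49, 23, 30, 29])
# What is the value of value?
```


count_items([49, 23, 30, 29])
= 1 + count_items([23, 30, 29])
= 1 + 1 + count_items([30, 29])
= 1 + 1 + 1 + count_items([29])
= 1 + 1 + 1 + 1 + count_items([])
= 1 + 1 + 1 + 1 + 0
= 4


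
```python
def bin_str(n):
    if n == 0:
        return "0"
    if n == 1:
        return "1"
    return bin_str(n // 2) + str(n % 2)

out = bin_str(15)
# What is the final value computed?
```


bin_str(15)
= bin_str(7) + "1"
= bin_str(3) + "1" + "1"
= bin_str(1) + "1" + "1" + "1"
= "1" + "1" + "1" + "1"
= "1111"


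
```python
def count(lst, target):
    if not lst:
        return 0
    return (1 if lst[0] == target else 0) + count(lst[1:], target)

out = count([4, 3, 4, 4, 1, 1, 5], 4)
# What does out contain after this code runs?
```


count([4, 3, 4, 4, 1, 1, 5], 4)
lst[0]=4 == 4: 1 + count([3, 4, 4, 1, 1, 5], 4)
lst[0]=3 != 4: 0 + count([4, 4, 1, 1, 5], 4)
lst[0]=4 == 4: 1 + count([4, 1, 1, 5], 4)
lst[0]=4 == 4: 1 + count([1, 1, 5], 4)
lst[0]=1 != 4: 0 + count([1, 5], 4)
lst[0]=1 != 4: 0 + count([5], 4)
lst[0]=5 != 4: 0 + count([], 4)
= 3


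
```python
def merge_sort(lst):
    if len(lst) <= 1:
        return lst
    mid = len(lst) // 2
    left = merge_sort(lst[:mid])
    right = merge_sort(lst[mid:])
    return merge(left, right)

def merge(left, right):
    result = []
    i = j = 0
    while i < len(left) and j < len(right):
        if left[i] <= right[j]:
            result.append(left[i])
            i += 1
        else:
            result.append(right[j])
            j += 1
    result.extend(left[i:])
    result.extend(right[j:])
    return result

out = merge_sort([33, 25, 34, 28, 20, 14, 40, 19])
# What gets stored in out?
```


merge_sort([33, 25, 34, 28, 20, 14, 40, 19])
Split into [33, 25, 34, 28] and [20, 14, 40, 19]
Left sorted: [25, 28, 33, 34]
Right sorted: [14, 19, 20, 40]
Merge [25, 28, 33, 34] and [14, 19, 20, 40]
= [14, 19, 20, 25, 28, 33, 34, 40]


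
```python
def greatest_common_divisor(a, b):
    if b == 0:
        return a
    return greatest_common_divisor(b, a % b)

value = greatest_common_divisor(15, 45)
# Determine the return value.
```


greatest_common_divisor(15, 45)
= greatest_common_divisor(45, 15 % 45) = greatest_common_divisor(45, 15)
= greatest_common_divisor(15, 45 % 15) = greatest_common_divisor(15, 0)
b == 0, return a = 15


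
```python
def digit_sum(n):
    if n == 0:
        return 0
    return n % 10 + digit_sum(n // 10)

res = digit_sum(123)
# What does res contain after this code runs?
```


digit_sum(123)
= 3 + digit_sum(12)
= 3 + 2 + digit_sum(1)
= 3 + 2 + 1 + digit_sum(0)
= 3 + 2 + 1 + 0
= 6


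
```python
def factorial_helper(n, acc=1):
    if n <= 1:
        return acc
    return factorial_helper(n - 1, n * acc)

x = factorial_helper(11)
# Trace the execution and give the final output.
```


factorial_helper(11, 1)
= factorial_helper(10, 11 * 1) = factorial_helper(10, 11)
= factorial_helper(9, 10 * 11) = factorial_helper(9, 110)
= factorial_helper(8, 9 * 110) = factorial_helper(8, 990)
= factorial_helper(7, 8 * 990) = factorial_helper(7, 7920)
= factorial_helper(6, 7 * 7920) = factorial_helper(6, 55440)
= factorial_helper(5, 6 * 55440) = factorial_helper(5, 332640)
= factorial_helper(4, 5 * 332640) = factorial_helper(4, 1663200)
= factorial_helper(3, 4 * 1663200) = factorial_helper(3, 6652800)
= factorial_helper(2, 3 * 6652800) = factorial_helper(2, 19958400)
= factorial_helper(1, 2 * 19958400) = factorial_helper(1, 39916800)
n <= 1, return acc = 39916800


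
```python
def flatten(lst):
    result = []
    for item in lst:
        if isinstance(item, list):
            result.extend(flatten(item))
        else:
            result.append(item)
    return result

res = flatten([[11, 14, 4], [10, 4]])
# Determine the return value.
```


flatten([[11, 14, 4], [10, 4]])
Processing each element:
  [11, 14, 4] is a list -> flatten recursively -> [11, 14, 4]
  [10, 4] is a list -> flatten recursively -> [10, 4]
= [11, 14, 4, 10, 4]


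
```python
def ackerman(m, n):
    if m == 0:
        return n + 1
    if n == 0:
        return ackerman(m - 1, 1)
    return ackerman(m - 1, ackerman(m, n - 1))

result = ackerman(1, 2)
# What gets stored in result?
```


ackerman(1, 2)
= ackerman(0, ackerman(1, 1))
First compute ackerman(1, 1) = 3
= ackerman(0, 3)
= 4


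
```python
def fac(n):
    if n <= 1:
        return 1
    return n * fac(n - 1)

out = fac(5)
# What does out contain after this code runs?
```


fac(5)
= 5 * fac(4)
= 5 * 4 * fac(3)
= 5 * 4 * 3 * fac(2)
= 5 * 4 * 3 * 2 * fac(1)
= 5 * 4 * 3 * 2 * 1
= 120


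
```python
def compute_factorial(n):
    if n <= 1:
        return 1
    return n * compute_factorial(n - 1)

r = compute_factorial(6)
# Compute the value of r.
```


compute_factorial(6)
= 6 * compute_factorial(5)
= 6 * 5 * compute_factorial(4)
= 6 * 5 * 4 * compute_factorial(3)
= 6 * 5 * 4 * 3 * compute_factorial(2)
= 6 * 5 * 4 * 3 * 2 * compute_factorial(1)
= 6 * 5 * 4 * 3 * 2 * 1
= 720


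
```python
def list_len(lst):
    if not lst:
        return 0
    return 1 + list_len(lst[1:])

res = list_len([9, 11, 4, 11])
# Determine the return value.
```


list_len([9, 11, 4, 11])
= 1 + list_len([11, 4, 11])
= 1 + 1 + list_len([4, 11])
= 1 + 1 + 1 + list_len([11])
= 1 + 1 + 1 + 1 + list_len([])
= 1 + 1 + 1 + 1 + 0
= 4


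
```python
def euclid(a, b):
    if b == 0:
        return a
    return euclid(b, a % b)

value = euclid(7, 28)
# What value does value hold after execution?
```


euclid(7, 28)
= euclid(28, 7 % 28) = euclid(28, 7)
= euclid(7, 28 % 7) = euclid(7, 0)
b == 0, return a = 7


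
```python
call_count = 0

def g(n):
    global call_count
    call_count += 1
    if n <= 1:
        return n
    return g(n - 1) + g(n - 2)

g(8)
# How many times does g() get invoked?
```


g(8) calls g(7) and g(6); each non-base call branches into two more.
Let C(k) = total number of calls made by g(k), including the call to g(k) itself.
Base cases: C(0) = 1, C(1) = 1
Recurrence: C(k) = 1 + C(k-1) + C(k-2)
  C(2) = 1 + C(1) + C(0) = 1 + 1 + 1 = 3
  C(3) = 1 + C(2) + C(1) = 1 + 3 + 1 = 5
  C(4) = 1 + C(3) + C(2) = 1 + 5 + 3 = 9
  C(5) = 1 + C(4) + C(3) = 1 + 9 + 5 = 15
  C(6) = 1 + C(5) + C(4) = 1 + 15 + 9 = 25
  C(7) = 1 + C(6) + C(5) = 1 + 25 + 15 = 41
  C(8) = 1 + C(7) + C(6) = 1 + 41 + 25 = 67
Total calls = C(8) = 67


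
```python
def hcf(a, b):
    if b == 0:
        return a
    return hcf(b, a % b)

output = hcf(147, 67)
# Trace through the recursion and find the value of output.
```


hcf(147, 67)
= hcf(67, 147 % 67) = hcf(67, 13)
= hcf(13, 67 % 13) = hcf(13, 2)
= hcf(2, 13 % 2) = hcf(2, 1)
= hcf(1, 2 % 1) = hcf(1, 0)
b == 0, return a = 1
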